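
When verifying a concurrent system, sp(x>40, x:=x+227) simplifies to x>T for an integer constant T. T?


Formula: sp(P, x:=E) = exists old_x. (x = E[old_x/x]) AND P[old_x/x] (old_x is the value of x before the assignment; eliminate old_x by solving x = E[old_x/x] for old_x)
Step 1: Precondition P: x>40, i.e. old_x > 40
Step 2: Assignment gives x = old_x + 227, so old_x = x - 227
Step 3: Substitute into P: x - 227 > 40
Step 4: Simplify: x > 40+227 = 267

267


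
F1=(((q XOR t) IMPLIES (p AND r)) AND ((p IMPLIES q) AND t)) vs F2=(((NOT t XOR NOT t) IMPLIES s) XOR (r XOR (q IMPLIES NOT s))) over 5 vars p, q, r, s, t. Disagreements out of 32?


F1 = (((q XOR t) IMPLIES (p AND r)) AND ((p IMPLIES q) AND t))
F2 = (((NOT t XOR NOT t) IMPLIES s) XOR (r XOR (q IMPLIES NOT s)))
Evaluate both on each of 32 rows (bits = p,q,r,s,t):
  row 0 [00000]: F1=0 F2=0 -> 0
  row 1 [00001]: F1=0 F2=0 -> 0
  row 2 [00010]: F1=0 F2=0 -> 0
  row 3 [00011]: F1=0 F2=0 -> 0
  row 4 [00100]: F1=0 F2=1 (differ) -> 1
  row 5 [00101]: F1=0 F2=1 (differ) -> 1
  row 6 [00110]: F1=0 F2=1 (differ) -> 1
  row 7 [00111]: F1=0 F2=1 (differ) -> 1
  row 8 [01000]: F1=0 F2=0 -> 0
  row 9 [01001]: F1=1 F2=0 (differ) -> 1
  row 10 [01010]: F1=0 F2=1 (differ) -> 1
  row 11 [01011]: F1=1 F2=1 -> 0
  row 12 [01100]: F1=0 F2=1 (differ) -> 1
  row 13 [01101]: F1=1 F2=1 -> 0
  row 14 [01110]: F1=0 F2=0 -> 0
  row 15 [01111]: F1=1 F2=0 (differ) -> 1
  row 16 [10000]: F1=0 F2=0 -> 0
  row 17 [10001]: F1=0 F2=0 -> 0
  row 18 [10010]: F1=0 F2=0 -> 0
  row 19 [10011]: F1=0 F2=0 -> 0
  row 20 [10100]: F1=0 F2=1 (differ) -> 1
  row 21 [10101]: F1=0 F2=1 (differ) -> 1
  row 22 [10110]: F1=0 F2=1 (differ) -> 1
  row 23 [10111]: F1=0 F2=1 (differ) -> 1
  row 24 [11000]: F1=0 F2=0 -> 0
  row 25 [11001]: F1=1 F2=0 (differ) -> 1
  row 26 [11010]: F1=0 F2=1 (differ) -> 1
  row 27 [11011]: F1=1 F2=1 -> 0
  row 28 [11100]: F1=0 F2=1 (differ) -> 1
  row 29 [11101]: F1=1 F2=1 -> 0
  row 30 [11110]: F1=0 F2=0 -> 0
  row 31 [11111]: F1=1 F2=0 (differ) -> 1
Full result column, 8 rows per line (p,q fixed per line; r,s,t runs 000..111 left to right):
  rows 0-7 [p,q=00]: 00001111  (ones: 4)
  rows 8-15 [p,q=01]: 01101001  (ones: 4)
  rows 16-23 [p,q=10]: 00001111  (ones: 4)
  rows 24-31 [p,q=11]: 01101001  (ones: 4)
Disagreements = 4+4+4+4 = 16

16


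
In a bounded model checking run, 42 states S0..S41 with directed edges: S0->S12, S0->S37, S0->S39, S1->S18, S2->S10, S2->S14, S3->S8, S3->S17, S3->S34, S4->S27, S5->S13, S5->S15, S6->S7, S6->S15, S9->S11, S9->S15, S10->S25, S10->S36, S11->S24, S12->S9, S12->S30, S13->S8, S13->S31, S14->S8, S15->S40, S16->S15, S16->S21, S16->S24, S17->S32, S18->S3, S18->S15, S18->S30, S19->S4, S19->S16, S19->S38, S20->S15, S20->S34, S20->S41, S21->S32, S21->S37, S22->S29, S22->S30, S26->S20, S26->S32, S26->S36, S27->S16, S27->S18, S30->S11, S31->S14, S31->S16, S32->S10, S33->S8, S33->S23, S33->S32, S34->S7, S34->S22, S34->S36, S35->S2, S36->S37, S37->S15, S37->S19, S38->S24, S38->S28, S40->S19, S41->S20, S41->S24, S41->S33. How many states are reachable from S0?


BFS from S0:
  layer 0: {S0}
  layer 1: {S12, S37, S39}
  layer 2: {S9, S15, S19, S30}
  layer 3: {S4, S11, S16, S38, S40}
  layer 4: {S21, S24, S27, S28}
  layer 5: {S18, S32}
  layer 6: {S3, S10}
  layer 7: {S8, S17, S25, S34, S36}
  layer 8: {S7, S22}
  layer 9: {S29}
Reachable set: {S0, S3, S4, S7, S8, S9, S10, S11, S12, S15, S16, S17, S18, S19, S21, S22, S24, S25, S27, S28, S29, S30, S32, S34, S36, S37, S38, S39, S40}
Count = 29

29


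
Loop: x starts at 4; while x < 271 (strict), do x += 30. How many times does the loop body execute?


Step 1: x goes from 4 toward 271 by 30; the body runs while x<271, so iterations = ceil((bound-start)/step)
Step 2: Distance=267
Step 3: ceil(267/30)=9

9


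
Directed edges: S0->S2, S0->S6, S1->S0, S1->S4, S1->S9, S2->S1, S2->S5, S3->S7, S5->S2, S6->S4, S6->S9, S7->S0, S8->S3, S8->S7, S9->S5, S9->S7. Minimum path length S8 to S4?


BFS layer-by-layer from S8:
  dist 0: {S8}
  dist 1: {S3, S7}
  dist 2: {S0}
  dist 3: {S2, S6}
  dist 4: {S1, S4, S5, S9}
  -> S4 reached at distance 4
Shortest path length = 4

4


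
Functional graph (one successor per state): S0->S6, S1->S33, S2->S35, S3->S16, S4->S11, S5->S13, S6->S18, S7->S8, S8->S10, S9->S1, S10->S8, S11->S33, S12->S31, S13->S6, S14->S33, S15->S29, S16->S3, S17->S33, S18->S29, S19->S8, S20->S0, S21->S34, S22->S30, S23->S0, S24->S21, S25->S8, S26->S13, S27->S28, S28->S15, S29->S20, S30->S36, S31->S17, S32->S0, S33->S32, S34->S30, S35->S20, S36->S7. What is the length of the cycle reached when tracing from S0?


Trace from S0 until a state repeats:
  S0 -> S6 -> S18 -> S29 -> S20 -> S0
S0 first seen at step 0, revisited at step 5.
Cycle length = 5 - 0 = 5

5


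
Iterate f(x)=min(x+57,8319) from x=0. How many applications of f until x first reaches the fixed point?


Step 1: x=0, cap=8319, increment=57
Step 2: x grows by 57 each step until capped at 8319; fixed point is x=8319
Step 3: iterations = ceil(8319/57) = 146

146


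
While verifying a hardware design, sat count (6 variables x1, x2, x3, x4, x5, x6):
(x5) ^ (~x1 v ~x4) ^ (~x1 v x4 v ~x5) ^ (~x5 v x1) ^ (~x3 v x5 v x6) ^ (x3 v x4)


CNF with 6 clauses over 6 vars (64 assignments).
An assignment satisfies CNF iff every clause has >=1 true literal.
Check each row (bits = x1,x2,x3,x4,x5,x6; clause T/F shown):
  row 0 [000000]: clauses=FTTTTF -> 0
  row 1 [000001]: clauses=FTTTTF -> 0
  row 2 [000010]: clauses=TTTFTF -> 0
  row 3 [000011]: clauses=TTTFTF -> 0
  row 4 [000100]: clauses=FTTTTT -> 0
  (every remaining row is evaluated the same way; all 64 results are listed next)
Full result column, 8 rows per line (x1,x2,x3 fixed per line; x4,x5,x6 runs 000..111 left to right):
  rows 0-7 [x1,x2,x3=000]: 00000000  (ones: 0)
  rows 8-15 [x1,x2,x3=001]: 00000000  (ones: 0)
  rows 16-23 [x1,x2,x3=010]: 00000000  (ones: 0)
  rows 24-31 [x1,x2,x3=011]: 00000000  (ones: 0)
  rows 32-39 [x1,x2,x3=100]: 00000000  (ones: 0)
  rows 40-47 [x1,x2,x3=101]: 00000000  (ones: 0)
  rows 48-55 [x1,x2,x3=110]: 00000000  (ones: 0)
  rows 56-63 [x1,x2,x3=111]: 00000000  (ones: 0)
Satisfying assignments = 0+0+0+0+0+0+0+0 = 0

0


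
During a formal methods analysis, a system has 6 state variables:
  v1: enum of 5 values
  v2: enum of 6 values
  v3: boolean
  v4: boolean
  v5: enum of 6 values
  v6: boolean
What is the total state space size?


State space = product of domain sizes of all variables.
Domain sizes:
  v1 (enum of 5 values): 5
  v2 (enum of 6 values): 6
  v3 (boolean): 2
  v4 (boolean): 2
  v5 (enum of 6 values): 6
  v6 (boolean): 2
Product = 5 * 6 * 2 * 2 * 6 * 2 = 1440

1440


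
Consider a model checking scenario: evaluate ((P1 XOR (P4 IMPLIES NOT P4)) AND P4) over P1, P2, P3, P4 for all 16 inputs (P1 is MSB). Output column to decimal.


Formula: ((P1 XOR (P4 IMPLIES NOT P4)) AND P4) over P1, P2, P3, P4 (16 rows)
Evaluate each row (bits = P1,P2,P3,P4, MSB first):
  row 0 [0000]: ((0 XOR (0 IMPLIES NOT 0)) AND 0) -> 0
  row 1 [0001]: ((0 XOR (1 IMPLIES NOT 1)) AND 1) -> 0
  row 2 [0010]: ((0 XOR (0 IMPLIES NOT 0)) AND 0) -> 0
  row 3 [0011]: ((0 XOR (1 IMPLIES NOT 1)) AND 1) -> 0
  row 4 [0100]: ((0 XOR (0 IMPLIES NOT 0)) AND 0) -> 0
  row 5 [0101]: ((0 XOR (1 IMPLIES NOT 1)) AND 1) -> 0
  row 6 [0110]: ((0 XOR (0 IMPLIES NOT 0)) AND 0) -> 0
  row 7 [0111]: ((0 XOR (1 IMPLIES NOT 1)) AND 1) -> 0
  row 8 [1000]: ((1 XOR (0 IMPLIES NOT 0)) AND 0) -> 0
  row 9 [1001]: ((1 XOR (1 IMPLIES NOT 1)) AND 1) -> 1
  row 10 [1010]: ((1 XOR (0 IMPLIES NOT 0)) AND 0) -> 0
  row 11 [1011]: ((1 XOR (1 IMPLIES NOT 1)) AND 1) -> 1
  row 12 [1100]: ((1 XOR (0 IMPLIES NOT 0)) AND 0) -> 0
  row 13 [1101]: ((1 XOR (1 IMPLIES NOT 1)) AND 1) -> 1
  row 14 [1110]: ((1 XOR (0 IMPLIES NOT 0)) AND 0) -> 0
  row 15 [1111]: ((1 XOR (1 IMPLIES NOT 1)) AND 1) -> 1
Full result column, 4 rows per line (P1,P2 fixed per line; P3,P4 runs 00..11 left to right):
  rows 0-3 [P1,P2=00]: 0000  = hex 0
  rows 4-7 [P1,P2=01]: 0000  = hex 0
  rows 8-11 [P1,P2=10]: 0101  = hex 5
  rows 12-15 [P1,P2=11]: 0101  = hex 5
Output column (row 0 .. row 15) = 0000000001010101
Output column grouped in 4s = 0000 0000 0101 0101 = 0x0055
Convert to decimal digit by digit (value = value*16 + digit):
  0 -> 0
  0*16 + 0 = 0
  0*16 + 5 = 5
  5*16 + 5 = 85
Decimal = 85

85


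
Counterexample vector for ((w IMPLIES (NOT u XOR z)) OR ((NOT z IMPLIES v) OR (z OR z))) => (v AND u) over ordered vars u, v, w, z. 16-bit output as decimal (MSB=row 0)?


F1 = ((w IMPLIES (NOT u XOR z)) OR ((NOT z IMPLIES v) OR (z OR z)))
F2 = (v AND u)
Counterexample to F1=>F2 is where F1=1 and F2=0.
Evaluate each row (bits = u,v,w,z, MSB first):
  row 0 [0000]: F1=1 F2=0 -> F1&~F2 -> 1
  row 1 [0001]: F1=1 F2=0 -> F1&~F2 -> 1
  row 2 [0010]: F1=1 F2=0 -> F1&~F2 -> 1
  row 3 [0011]: F1=1 F2=0 -> F1&~F2 -> 1
  row 4 [0100]: F1=1 F2=0 -> F1&~F2 -> 1
  row 5 [0101]: F1=1 F2=0 -> F1&~F2 -> 1
  row 6 [0110]: F1=1 F2=0 -> F1&~F2 -> 1
  row 7 [0111]: F1=1 F2=0 -> F1&~F2 -> 1
  row 8 [1000]: F1=1 F2=0 -> F1&~F2 -> 1
  row 9 [1001]: F1=1 F2=0 -> F1&~F2 -> 1
  row 10 [1010]: F1=0 F2=0 -> F1&~F2 -> 0
  row 11 [1011]: F1=1 F2=0 -> F1&~F2 -> 1
  row 12 [1100]: F1=1 F2=1 -> F1&~F2 -> 0
  row 13 [1101]: F1=1 F2=1 -> F1&~F2 -> 0
  row 14 [1110]: F1=1 F2=1 -> F1&~F2 -> 0
  row 15 [1111]: F1=1 F2=1 -> F1&~F2 -> 0
Full result column, 4 rows per line (u,v fixed per line; w,z runs 00..11 left to right):
  rows 0-3 [u,v=00]: 1111  = hex F
  rows 4-7 [u,v=01]: 1111  = hex F
  rows 8-11 [u,v=10]: 1101  = hex D
  rows 12-15 [u,v=11]: 0000  = hex 0
Counterexample vector (row 0 .. row 15) = 1111111111010000
Output column grouped in 4s = 1111 1111 1101 0000 = 0xFFD0
Convert to decimal digit by digit (value = value*16 + digit):
  F -> 15
  15*16 + 15 (F) = 255
  255*16 + 13 (D) = 4093
  4093*16 + 0 = 65488
Decimal = 65488

65488


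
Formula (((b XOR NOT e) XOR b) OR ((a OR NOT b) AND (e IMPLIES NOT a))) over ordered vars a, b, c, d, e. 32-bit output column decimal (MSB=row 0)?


Formula: (((b XOR NOT e) XOR b) OR ((a OR NOT b) AND (e IMPLIES NOT a))) over a, b, c, d, e (32 rows)
Evaluate each row (bits = a,b,c,d,e, MSB first):
  row 0 [00000]: (((0 XOR NOT 0) XOR 0) OR ((0 OR NOT 0) AND (0 IMPLIES NOT 0))) -> 1
  row 1 [00001]: (((0 XOR NOT 1) XOR 0) OR ((0 OR NOT 0) AND (1 IMPLIES NOT 0))) -> 1
  row 2 [00010]: (((0 XOR NOT 0) XOR 0) OR ((0 OR NOT 0) AND (0 IMPLIES NOT 0))) -> 1
  row 3 [00011]: (((0 XOR NOT 1) XOR 0) OR ((0 OR NOT 0) AND (1 IMPLIES NOT 0))) -> 1
  row 4 [00100]: (((0 XOR NOT 0) XOR 0) OR ((0 OR NOT 0) AND (0 IMPLIES NOT 0))) -> 1
  row 5 [00101]: (((0 XOR NOT 1) XOR 0) OR ((0 OR NOT 0) AND (1 IMPLIES NOT 0))) -> 1
  row 6 [00110]: (((0 XOR NOT 0) XOR 0) OR ((0 OR NOT 0) AND (0 IMPLIES NOT 0))) -> 1
  row 7 [00111]: (((0 XOR NOT 1) XOR 0) OR ((0 OR NOT 0) AND (1 IMPLIES NOT 0))) -> 1
  row 8 [01000]: (((1 XOR NOT 0) XOR 1) OR ((0 OR NOT 1) AND (0 IMPLIES NOT 0))) -> 1
  row 9 [01001]: (((1 XOR NOT 1) XOR 1) OR ((0 OR NOT 1) AND (1 IMPLIES NOT 0))) -> 0
  row 10 [01010]: (((1 XOR NOT 0) XOR 1) OR ((0 OR NOT 1) AND (0 IMPLIES NOT 0))) -> 1
  row 11 [01011]: (((1 XOR NOT 1) XOR 1) OR ((0 OR NOT 1) AND (1 IMPLIES NOT 0))) -> 0
  row 12 [01100]: (((1 XOR NOT 0) XOR 1) OR ((0 OR NOT 1) AND (0 IMPLIES NOT 0))) -> 1
  row 13 [01101]: (((1 XOR NOT 1) XOR 1) OR ((0 OR NOT 1) AND (1 IMPLIES NOT 0))) -> 0
  row 14 [01110]: (((1 XOR NOT 0) XOR 1) OR ((0 OR NOT 1) AND (0 IMPLIES NOT 0))) -> 1
  row 15 [01111]: (((1 XOR NOT 1) XOR 1) OR ((0 OR NOT 1) AND (1 IMPLIES NOT 0))) -> 0
  row 16 [10000]: (((0 XOR NOT 0) XOR 0) OR ((1 OR NOT 0) AND (0 IMPLIES NOT 1))) -> 1
  row 17 [10001]: (((0 XOR NOT 1) XOR 0) OR ((1 OR NOT 0) AND (1 IMPLIES NOT 1))) -> 0
  row 18 [10010]: (((0 XOR NOT 0) XOR 0) OR ((1 OR NOT 0) AND (0 IMPLIES NOT 1))) -> 1
  row 19 [10011]: (((0 XOR NOT 1) XOR 0) OR ((1 OR NOT 0) AND (1 IMPLIES NOT 1))) -> 0
  row 20 [10100]: (((0 XOR NOT 0) XOR 0) OR ((1 OR NOT 0) AND (0 IMPLIES NOT 1))) -> 1
  row 21 [10101]: (((0 XOR NOT 1) XOR 0) OR ((1 OR NOT 0) AND (1 IMPLIES NOT 1))) -> 0
  row 22 [10110]: (((0 XOR NOT 0) XOR 0) OR ((1 OR NOT 0) AND (0 IMPLIES NOT 1))) -> 1
  row 23 [10111]: (((0 XOR NOT 1) XOR 0) OR ((1 OR NOT 0) AND (1 IMPLIES NOT 1))) -> 0
  row 24 [11000]: (((1 XOR NOT 0) XOR 1) OR ((1 OR NOT 1) AND (0 IMPLIES NOT 1))) -> 1
  row 25 [11001]: (((1 XOR NOT 1) XOR 1) OR ((1 OR NOT 1) AND (1 IMPLIES NOT 1))) -> 0
  row 26 [11010]: (((1 XOR NOT 0) XOR 1) OR ((1 OR NOT 1) AND (0 IMPLIES NOT 1))) -> 1
  row 27 [11011]: (((1 XOR NOT 1) XOR 1) OR ((1 OR NOT 1) AND (1 IMPLIES NOT 1))) -> 0
  row 28 [11100]: (((1 XOR NOT 0) XOR 1) OR ((1 OR NOT 1) AND (0 IMPLIES NOT 1))) -> 1
  row 29 [11101]: (((1 XOR NOT 1) XOR 1) OR ((1 OR NOT 1) AND (1 IMPLIES NOT 1))) -> 0
  row 30 [11110]: (((1 XOR NOT 0) XOR 1) OR ((1 OR NOT 1) AND (0 IMPLIES NOT 1))) -> 1
  row 31 [11111]: (((1 XOR NOT 1) XOR 1) OR ((1 OR NOT 1) AND (1 IMPLIES NOT 1))) -> 0
Full result column, 4 rows per line (a,b,c fixed per line; d,e runs 00..11 left to right):
  rows 0-3 [a,b,c=000]: 1111  = hex F
  rows 4-7 [a,b,c=001]: 1111  = hex F
  rows 8-11 [a,b,c=010]: 1010  = hex A
  rows 12-15 [a,b,c=011]: 1010  = hex A
  rows 16-19 [a,b,c=100]: 1010  = hex A
  rows 20-23 [a,b,c=101]: 1010  = hex A
  rows 24-27 [a,b,c=110]: 1010  = hex A
  rows 28-31 [a,b,c=111]: 1010  = hex A
Output column (row 0 .. row 31) = 11111111101010101010101010101010
Output column grouped in 4s = 1111 1111 1010 1010 1010 1010 1010 1010 = 0xFFAAAAAA
Convert to decimal digit by digit (value = value*16 + digit):
  F -> 15
  15*16 + 15 (F) = 255
  255*16 + 10 (A) = 4090
  4090*16 + 10 (A) = 65450
  65450*16 + 10 (A) = 1047210
  1047210*16 + 10 (A) = 16755370
  16755370*16 + 10 (A) = 268085930
  268085930*16 + 10 (A) = 4289374890
Decimal = 4289374890

4289374890


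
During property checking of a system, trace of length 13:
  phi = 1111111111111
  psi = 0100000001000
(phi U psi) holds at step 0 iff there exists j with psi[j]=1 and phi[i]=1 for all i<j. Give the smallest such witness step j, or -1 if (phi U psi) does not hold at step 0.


(phi U psi) at 0: need smallest j with psi[j]=1 and phi[i]=1 for all i in [0,j).
Scan from step 0:
  step 0: phi=1, psi=0 -> continue
  step 1: psi=1 and phi held for [0,1) -> witness found
Witness step = 1

1


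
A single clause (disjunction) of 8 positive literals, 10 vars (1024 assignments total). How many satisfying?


Step 1: Total=2^10=1024
Step 2: Unsat when all 8 false: 2^2=4
Step 3: Sat=1024-4=1020

1020


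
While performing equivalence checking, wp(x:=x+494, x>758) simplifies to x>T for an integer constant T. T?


Formula: wp(x:=E, P) = P[E/x] (substitute E for x in postcondition)
Step 1: Postcondition: x>758
Step 2: Substitute x+494 for x: x+494>758
Step 3: Solve for x: x > 758-494 = 264

264


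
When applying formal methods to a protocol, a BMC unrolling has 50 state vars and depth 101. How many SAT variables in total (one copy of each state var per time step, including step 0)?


BMC unrolls to depth k, creating one copy of each state var for steps 0..k.
Step count = 101 + 1 = 102 (steps 0 through 101)
Vars per step = 50
Total = 50 * 102 = 5100

5100


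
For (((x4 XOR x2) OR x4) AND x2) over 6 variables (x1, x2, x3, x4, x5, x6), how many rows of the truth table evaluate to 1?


Formula: (((x4 XOR x2) OR x4) AND x2) over 6 vars (64 rows)
Evaluate each row (x1, x2, x3, x4, x5, x6 as bits, MSB first):
  row 0 [000000]: (((0 XOR 0) OR 0) AND 0) -> 0
  row 1 [000001]: (((0 XOR 0) OR 0) AND 0) -> 0
  row 2 [000010]: (((0 XOR 0) OR 0) AND 0) -> 0
  row 3 [000011]: (((0 XOR 0) OR 0) AND 0) -> 0
  row 4 [000100]: (((1 XOR 0) OR 1) AND 0) -> 0
  (every remaining row is evaluated the same way; all 64 results are listed next)
Full result column, 8 rows per line (x1,x2,x3 fixed per line; x4,x5,x6 runs 000..111 left to right):
  rows 0-7 [x1,x2,x3=000]: 00000000  (ones: 0)
  rows 8-15 [x1,x2,x3=001]: 00000000  (ones: 0)
  rows 16-23 [x1,x2,x3=010]: 11111111  (ones: 8)
  rows 24-31 [x1,x2,x3=011]: 11111111  (ones: 8)
  rows 32-39 [x1,x2,x3=100]: 00000000  (ones: 0)
  rows 40-47 [x1,x2,x3=101]: 00000000  (ones: 0)
  rows 48-55 [x1,x2,x3=110]: 11111111  (ones: 8)
  rows 56-63 [x1,x2,x3=111]: 11111111  (ones: 8)
Count of 1-rows = 0+0+8+8+0+0+8+8 = 32

32


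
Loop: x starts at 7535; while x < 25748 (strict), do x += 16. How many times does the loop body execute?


Step 1: x goes from 7535 toward 25748 by 16; the body runs while x<25748, so iterations = ceil((bound-start)/step)
Step 2: Distance=18213
Step 3: ceil(18213/16)=1139

1139


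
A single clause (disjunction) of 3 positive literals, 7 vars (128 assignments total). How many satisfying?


Step 1: Total=2^7=128
Step 2: Unsat when all 3 false: 2^4=16
Step 3: Sat=128-16=112

112


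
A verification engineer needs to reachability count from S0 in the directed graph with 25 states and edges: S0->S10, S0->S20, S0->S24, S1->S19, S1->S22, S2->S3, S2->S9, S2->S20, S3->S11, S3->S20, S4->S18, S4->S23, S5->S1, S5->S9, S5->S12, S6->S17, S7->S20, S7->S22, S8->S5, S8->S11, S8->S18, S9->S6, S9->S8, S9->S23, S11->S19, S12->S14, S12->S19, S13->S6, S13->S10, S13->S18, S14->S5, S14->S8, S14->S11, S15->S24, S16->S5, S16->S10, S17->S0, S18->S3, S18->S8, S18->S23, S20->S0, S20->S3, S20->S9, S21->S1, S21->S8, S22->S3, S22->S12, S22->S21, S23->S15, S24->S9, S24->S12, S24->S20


BFS from S0:
  layer 0: {S0}
  layer 1: {S10, S20, S24}
  layer 2: {S3, S9, S12}
  layer 3: {S6, S8, S11, S14, S19, S23}
  layer 4: {S5, S15, S17, S18}
  layer 5: {S1}
  layer 6: {S22}
  layer 7: {S21}
Reachable set: {S0, S1, S3, S5, S6, S8, S9, S10, S11, S12, S14, S15, S17, S18, S19, S20, S21, S22, S23, S24}
Count = 20

20


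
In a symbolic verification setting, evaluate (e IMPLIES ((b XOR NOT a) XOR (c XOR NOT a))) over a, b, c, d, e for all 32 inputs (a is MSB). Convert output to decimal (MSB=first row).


Formula: (e IMPLIES ((b XOR NOT a) XOR (c XOR NOT a))) over a, b, c, d, e (32 rows)
Evaluate each row (bits = a,b,c,d,e, MSB first):
  row 0 [00000]: (0 IMPLIES ((0 XOR NOT 0) XOR (0 XOR NOT 0))) -> 1
  row 1 [00001]: (1 IMPLIES ((0 XOR NOT 0) XOR (0 XOR NOT 0))) -> 0
  row 2 [00010]: (0 IMPLIES ((0 XOR NOT 0) XOR (0 XOR NOT 0))) -> 1
  row 3 [00011]: (1 IMPLIES ((0 XOR NOT 0) XOR (0 XOR NOT 0))) -> 0
  row 4 [00100]: (0 IMPLIES ((0 XOR NOT 0) XOR (1 XOR NOT 0))) -> 1
  row 5 [00101]: (1 IMPLIES ((0 XOR NOT 0) XOR (1 XOR NOT 0))) -> 1
  row 6 [00110]: (0 IMPLIES ((0 XOR NOT 0) XOR (1 XOR NOT 0))) -> 1
  row 7 [00111]: (1 IMPLIES ((0 XOR NOT 0) XOR (1 XOR NOT 0))) -> 1
  row 8 [01000]: (0 IMPLIES ((1 XOR NOT 0) XOR (0 XOR NOT 0))) -> 1
  row 9 [01001]: (1 IMPLIES ((1 XOR NOT 0) XOR (0 XOR NOT 0))) -> 1
  row 10 [01010]: (0 IMPLIES ((1 XOR NOT 0) XOR (0 XOR NOT 0))) -> 1
  row 11 [01011]: (1 IMPLIES ((1 XOR NOT 0) XOR (0 XOR NOT 0))) -> 1
  row 12 [01100]: (0 IMPLIES ((1 XOR NOT 0) XOR (1 XOR NOT 0))) -> 1
  row 13 [01101]: (1 IMPLIES ((1 XOR NOT 0) XOR (1 XOR NOT 0))) -> 0
  row 14 [01110]: (0 IMPLIES ((1 XOR NOT 0) XOR (1 XOR NOT 0))) -> 1
  row 15 [01111]: (1 IMPLIES ((1 XOR NOT 0) XOR (1 XOR NOT 0))) -> 0
  row 16 [10000]: (0 IMPLIES ((0 XOR NOT 1) XOR (0 XOR NOT 1))) -> 1
  row 17 [10001]: (1 IMPLIES ((0 XOR NOT 1) XOR (0 XOR NOT 1))) -> 0
  row 18 [10010]: (0 IMPLIES ((0 XOR NOT 1) XOR (0 XOR NOT 1))) -> 1
  row 19 [10011]: (1 IMPLIES ((0 XOR NOT 1) XOR (0 XOR NOT 1))) -> 0
  row 20 [10100]: (0 IMPLIES ((0 XOR NOT 1) XOR (1 XOR NOT 1))) -> 1
  row 21 [10101]: (1 IMPLIES ((0 XOR NOT 1) XOR (1 XOR NOT 1))) -> 1
  row 22 [10110]: (0 IMPLIES ((0 XOR NOT 1) XOR (1 XOR NOT 1))) -> 1
  row 23 [10111]: (1 IMPLIES ((0 XOR NOT 1) XOR (1 XOR NOT 1))) -> 1
  row 24 [11000]: (0 IMPLIES ((1 XOR NOT 1) XOR (0 XOR NOT 1))) -> 1
  row 25 [11001]: (1 IMPLIES ((1 XOR NOT 1) XOR (0 XOR NOT 1))) -> 1
  row 26 [11010]: (0 IMPLIES ((1 XOR NOT 1) XOR (0 XOR NOT 1))) -> 1
  row 27 [11011]: (1 IMPLIES ((1 XOR NOT 1) XOR (0 XOR NOT 1))) -> 1
  row 28 [11100]: (0 IMPLIES ((1 XOR NOT 1) XOR (1 XOR NOT 1))) -> 1
  row 29 [11101]: (1 IMPLIES ((1 XOR NOT 1) XOR (1 XOR NOT 1))) -> 0
  row 30 [11110]: (0 IMPLIES ((1 XOR NOT 1) XOR (1 XOR NOT 1))) -> 1
  row 31 [11111]: (1 IMPLIES ((1 XOR NOT 1) XOR (1 XOR NOT 1))) -> 0
Full result column, 4 rows per line (a,b,c fixed per line; d,e runs 00..11 left to right):
  rows 0-3 [a,b,c=000]: 1010  = hex A
  rows 4-7 [a,b,c=001]: 1111  = hex F
  rows 8-11 [a,b,c=010]: 1111  = hex F
  rows 12-15 [a,b,c=011]: 1010  = hex A
  rows 16-19 [a,b,c=100]: 1010  = hex A
  rows 20-23 [a,b,c=101]: 1111  = hex F
  rows 24-27 [a,b,c=110]: 1111  = hex F
  rows 28-31 [a,b,c=111]: 1010  = hex A
Output column (row 0 .. row 31) = 10101111111110101010111111111010
Output column grouped in 4s = 1010 1111 1111 1010 1010 1111 1111 1010 = 0xAFFAAFFA
Convert to decimal digit by digit (value = value*16 + digit):
  A -> 10
  10*16 + 15 (F) = 175
  175*16 + 15 (F) = 2815
  2815*16 + 10 (A) = 45050
  45050*16 + 10 (A) = 720810
  720810*16 + 15 (F) = 11532975
  11532975*16 + 15 (F) = 184527615
  184527615*16 + 10 (A) = 2952441850
Decimal = 2952441850

2952441850


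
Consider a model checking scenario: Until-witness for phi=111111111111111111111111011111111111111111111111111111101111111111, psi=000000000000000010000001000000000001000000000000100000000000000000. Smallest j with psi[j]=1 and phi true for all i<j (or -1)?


(phi U psi) at 0: need smallest j with psi[j]=1 and phi[i]=1 for all i in [0,j).
Scan from step 0:
  step 0: phi=1, psi=0 -> continue
  step 1: phi=1, psi=0 -> continue
  step 2: phi=1, psi=0 -> continue
  step 3: phi=1, psi=0 -> continue
  step 16: psi=1 and phi held for [0,16) -> witness found
Witness step = 16

16


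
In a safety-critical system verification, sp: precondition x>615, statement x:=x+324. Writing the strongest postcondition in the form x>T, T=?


Formula: sp(P, x:=E) = exists old_x. (x = E[old_x/x]) AND P[old_x/x] (old_x is the value of x before the assignment; eliminate old_x by solving x = E[old_x/x] for old_x)
Step 1: Precondition P: x>615, i.e. old_x > 615
Step 2: Assignment gives x = old_x + 324, so old_x = x - 324
Step 3: Substitute into P: x - 324 > 615
Step 4: Simplify: x > 615+324 = 939

939


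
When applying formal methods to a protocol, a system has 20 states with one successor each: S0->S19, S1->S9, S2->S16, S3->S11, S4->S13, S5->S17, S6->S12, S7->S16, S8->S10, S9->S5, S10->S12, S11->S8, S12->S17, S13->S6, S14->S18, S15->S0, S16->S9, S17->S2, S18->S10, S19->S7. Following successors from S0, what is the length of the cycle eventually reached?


Trace from S0 until a state repeats:
  S0 -> S19 -> S7 -> S16 -> S9 -> S5 -> S17 -> S2 -> S16
S16 first seen at step 3, revisited at step 8.
Cycle length = 8 - 3 = 5

5


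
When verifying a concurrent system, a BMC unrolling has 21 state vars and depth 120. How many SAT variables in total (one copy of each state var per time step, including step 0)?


BMC unrolls to depth k, creating one copy of each state var for steps 0..k.
Step count = 120 + 1 = 121 (steps 0 through 120)
Vars per step = 21
Total = 21 * 121 = 2541

2541


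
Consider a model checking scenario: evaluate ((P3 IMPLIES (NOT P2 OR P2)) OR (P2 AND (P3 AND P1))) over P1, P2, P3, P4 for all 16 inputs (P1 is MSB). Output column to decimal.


Formula: ((P3 IMPLIES (NOT P2 OR P2)) OR (P2 AND (P3 AND P1))) over P1, P2, P3, P4 (16 rows)
Evaluate each row (bits = P1,P2,P3,P4, MSB first):
  row 0 [0000]: ((0 IMPLIES (NOT 0 OR 0)) OR (0 AND (0 AND 0))) -> 1
  row 1 [0001]: ((0 IMPLIES (NOT 0 OR 0)) OR (0 AND (0 AND 0))) -> 1
  row 2 [0010]: ((1 IMPLIES (NOT 0 OR 0)) OR (0 AND (1 AND 0))) -> 1
  row 3 [0011]: ((1 IMPLIES (NOT 0 OR 0)) OR (0 AND (1 AND 0))) -> 1
  row 4 [0100]: ((0 IMPLIES (NOT 1 OR 1)) OR (1 AND (0 AND 0))) -> 1
  row 5 [0101]: ((0 IMPLIES (NOT 1 OR 1)) OR (1 AND (0 AND 0))) -> 1
  row 6 [0110]: ((1 IMPLIES (NOT 1 OR 1)) OR (1 AND (1 AND 0))) -> 1
  row 7 [0111]: ((1 IMPLIES (NOT 1 OR 1)) OR (1 AND (1 AND 0))) -> 1
  row 8 [1000]: ((0 IMPLIES (NOT 0 OR 0)) OR (0 AND (0 AND 1))) -> 1
  row 9 [1001]: ((0 IMPLIES (NOT 0 OR 0)) OR (0 AND (0 AND 1))) -> 1
  row 10 [1010]: ((1 IMPLIES (NOT 0 OR 0)) OR (0 AND (1 AND 1))) -> 1
  row 11 [1011]: ((1 IMPLIES (NOT 0 OR 0)) OR (0 AND (1 AND 1))) -> 1
  row 12 [1100]: ((0 IMPLIES (NOT 1 OR 1)) OR (1 AND (0 AND 1))) -> 1
  row 13 [1101]: ((0 IMPLIES (NOT 1 OR 1)) OR (1 AND (0 AND 1))) -> 1
  row 14 [1110]: ((1 IMPLIES (NOT 1 OR 1)) OR (1 AND (1 AND 1))) -> 1
  row 15 [1111]: ((1 IMPLIES (NOT 1 OR 1)) OR (1 AND (1 AND 1))) -> 1
Full result column, 4 rows per line (P1,P2 fixed per line; P3,P4 runs 00..11 left to right):
  rows 0-3 [P1,P2=00]: 1111  = hex F
  rows 4-7 [P1,P2=01]: 1111  = hex F
  rows 8-11 [P1,P2=10]: 1111  = hex F
  rows 12-15 [P1,P2=11]: 1111  = hex F
Output column (row 0 .. row 15) = 1111111111111111
Output column grouped in 4s = 1111 1111 1111 1111 = 0xFFFF
Convert to decimal digit by digit (value = value*16 + digit):
  F -> 15
  15*16 + 15 (F) = 255
  255*16 + 15 (F) = 4095
  4095*16 + 15 (F) = 65535
Decimal = 65535

65535


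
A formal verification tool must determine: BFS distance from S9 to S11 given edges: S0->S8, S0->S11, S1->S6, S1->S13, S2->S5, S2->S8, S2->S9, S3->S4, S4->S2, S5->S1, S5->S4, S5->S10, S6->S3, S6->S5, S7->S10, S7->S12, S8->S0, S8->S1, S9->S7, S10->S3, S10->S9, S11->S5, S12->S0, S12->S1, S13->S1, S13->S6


BFS layer-by-layer from S9:
  dist 0: {S9}
  dist 1: {S7}
  dist 2: {S10, S12}
  dist 3: {S0, S1, S3}
  dist 4: {S4, S6, S8, S11, S13}
  -> S11 reached at distance 4
Shortest path length = 4

4


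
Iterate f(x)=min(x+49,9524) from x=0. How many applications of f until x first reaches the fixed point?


Step 1: x=0, cap=9524, increment=49
Step 2: x grows by 49 each step until capped at 9524; fixed point is x=9524
Step 3: iterations = ceil(9524/49) = 195

195


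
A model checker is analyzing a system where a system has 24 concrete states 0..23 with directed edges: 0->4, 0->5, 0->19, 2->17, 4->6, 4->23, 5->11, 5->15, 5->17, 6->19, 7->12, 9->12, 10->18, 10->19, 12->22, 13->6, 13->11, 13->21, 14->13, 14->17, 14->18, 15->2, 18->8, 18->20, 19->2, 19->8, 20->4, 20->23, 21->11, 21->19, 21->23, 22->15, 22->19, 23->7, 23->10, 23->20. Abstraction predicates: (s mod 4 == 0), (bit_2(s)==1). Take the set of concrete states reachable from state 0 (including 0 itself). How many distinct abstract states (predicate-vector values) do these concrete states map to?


BFS from 0:
Concrete reachable: {0, 2, 4, 5, 6, 7, 8, 10, 11, 12, 15, 17, 18, 19, 20, 22, 23}
Abstract via predicates (s mod 4 == 0), (bit_2(s)==1):
  (0,0) <- {2, 10, 11, 17, 18, 19}
  (0,1) <- {5, 6, 7, 15, 22, 23}
  (1,0) <- {0, 8}
  (1,1) <- {4, 12, 20}
Distinct abstract states = 4

4


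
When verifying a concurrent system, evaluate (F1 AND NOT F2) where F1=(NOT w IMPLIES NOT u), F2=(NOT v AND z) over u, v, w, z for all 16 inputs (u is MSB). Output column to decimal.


F1 = (NOT w IMPLIES NOT u)
F2 = (NOT v AND z)
Counterexample to F1=>F2 is where F1=1 and F2=0.
Evaluate each row (bits = u,v,w,z, MSB first):
  row 0 [0000]: F1=1 F2=0 -> F1&~F2 -> 1
  row 1 [0001]: F1=1 F2=1 -> F1&~F2 -> 0
  row 2 [0010]: F1=1 F2=0 -> F1&~F2 -> 1
  row 3 [0011]: F1=1 F2=1 -> F1&~F2 -> 0
  row 4 [0100]: F1=1 F2=0 -> F1&~F2 -> 1
  row 5 [0101]: F1=1 F2=0 -> F1&~F2 -> 1
  row 6 [0110]: F1=1 F2=0 -> F1&~F2 -> 1
  row 7 [0111]: F1=1 F2=0 -> F1&~F2 -> 1
  row 8 [1000]: F1=0 F2=0 -> F1&~F2 -> 0
  row 9 [1001]: F1=0 F2=1 -> F1&~F2 -> 0
  row 10 [1010]: F1=1 F2=0 -> F1&~F2 -> 1
  row 11 [1011]: F1=1 F2=1 -> F1&~F2 -> 0
  row 12 [1100]: F1=0 F2=0 -> F1&~F2 -> 0
  row 13 [1101]: F1=0 F2=0 -> F1&~F2 -> 0
  row 14 [1110]: F1=1 F2=0 -> F1&~F2 -> 1
  row 15 [1111]: F1=1 F2=0 -> F1&~F2 -> 1
Full result column, 4 rows per line (u,v fixed per line; w,z runs 00..11 left to right):
  rows 0-3 [u,v=00]: 1010  = hex A
  rows 4-7 [u,v=01]: 1111  = hex F
  rows 8-11 [u,v=10]: 0010  = hex 2
  rows 12-15 [u,v=11]: 0011  = hex 3
Counterexample vector (row 0 .. row 15) = 1010111100100011
Output column grouped in 4s = 1010 1111 0010 0011 = 0xAF23
Convert to decimal digit by digit (value = value*16 + digit):
  A -> 10
  10*16 + 15 (F) = 175
  175*16 + 2 = 2802
  2802*16 + 3 = 44835
Decimal = 44835

44835


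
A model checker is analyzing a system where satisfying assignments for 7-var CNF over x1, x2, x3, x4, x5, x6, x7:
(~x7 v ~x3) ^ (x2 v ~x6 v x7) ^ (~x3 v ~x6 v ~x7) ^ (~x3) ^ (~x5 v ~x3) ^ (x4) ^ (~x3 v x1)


CNF with 7 clauses over 7 vars (128 assignments).
An assignment satisfies CNF iff every clause has >=1 true literal.
Check each row (bits = x1,x2,x3,x4,x5,x6,x7; clause T/F shown):
  row 0 [0000000]: clauses=TTTTTFT -> 0
  row 1 [0000001]: clauses=TTTTTFT -> 0
  row 2 [0000010]: clauses=TFTTTFT -> 0
  row 3 [0000011]: clauses=TTTTTFT -> 0
  row 4 [0000100]: clauses=TTTTTFT -> 0
  (every remaining row is evaluated the same way; all 128 results are listed next)
Full result column, 8 rows per line (x1,x2,x3,x4 fixed per line; x5,x6,x7 runs 000..111 left to right):
  rows 0-7 [x1,x2,x3,x4=0000]: 00000000  (ones: 0)
  rows 8-15 [x1,x2,x3,x4=0001]: 11011101  (ones: 6)
  rows 16-23 [x1,x2,x3,x4=0010]: 00000000  (ones: 0)
  rows 24-31 [x1,x2,x3,x4=0011]: 00000000  (ones: 0)
  rows 32-39 [x1,x2,x3,x4=0100]: 00000000  (ones: 0)
  rows 40-47 [x1,x2,x3,x4=0101]: 11111111  (ones: 8)
  rows 48-55 [x1,x2,x3,x4=0110]: 00000000  (ones: 0)
  rows 56-63 [x1,x2,x3,x4=0111]: 00000000  (ones: 0)
  rows 64-71 [x1,x2,x3,x4=1000]: 00000000  (ones: 0)
  rows 72-79 [x1,x2,x3,x4=1001]: 11011101  (ones: 6)
  rows 80-87 [x1,x2,x3,x4=1010]: 00000000  (ones: 0)
  rows 88-95 [x1,x2,x3,x4=1011]: 00000000  (ones: 0)
  rows 96-103 [x1,x2,x3,x4=1100]: 00000000  (ones: 0)
  rows 104-111 [x1,x2,x3,x4=1101]: 11111111  (ones: 8)
  rows 112-119 [x1,x2,x3,x4=1110]: 00000000  (ones: 0)
  rows 120-127 [x1,x2,x3,x4=1111]: 00000000  (ones: 0)
Satisfying assignments = 0+6+0+0+0+8+0+0+0+6+0+0+0+8+0+0 = 28

28


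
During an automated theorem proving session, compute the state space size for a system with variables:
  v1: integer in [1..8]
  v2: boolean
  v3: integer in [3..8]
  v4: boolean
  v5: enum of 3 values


State space = product of domain sizes of all variables.
Domain sizes:
  v1 (integer in [1..8]): 8
  v2 (boolean): 2
  v3 (integer in [3..8]): 6
  v4 (boolean): 2
  v5 (enum of 3 values): 3
Product = 8 * 2 * 6 * 2 * 3 = 576

576


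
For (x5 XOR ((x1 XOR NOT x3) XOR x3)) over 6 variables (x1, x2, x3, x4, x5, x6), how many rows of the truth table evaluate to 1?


Formula: (x5 XOR ((x1 XOR NOT x3) XOR x3)) over 6 vars (64 rows)
Evaluate each row (x1, x2, x3, x4, x5, x6 as bits, MSB first):
  row 0 [000000]: (0 XOR ((0 XOR NOT 0) XOR 0)) -> 1
  row 1 [000001]: (0 XOR ((0 XOR NOT 0) XOR 0)) -> 1
  row 2 [000010]: (1 XOR ((0 XOR NOT 0) XOR 0)) -> 0
  row 3 [000011]: (1 XOR ((0 XOR NOT 0) XOR 0)) -> 0
  row 4 [000100]: (0 XOR ((0 XOR NOT 0) XOR 0)) -> 1
  (every remaining row is evaluated the same way; all 64 results are listed next)
Full result column, 8 rows per line (x1,x2,x3 fixed per line; x4,x5,x6 runs 000..111 left to right):
  rows 0-7 [x1,x2,x3=000]: 11001100  (ones: 4)
  rows 8-15 [x1,x2,x3=001]: 11001100  (ones: 4)
  rows 16-23 [x1,x2,x3=010]: 11001100  (ones: 4)
  rows 24-31 [x1,x2,x3=011]: 11001100  (ones: 4)
  rows 32-39 [x1,x2,x3=100]: 00110011  (ones: 4)
  rows 40-47 [x1,x2,x3=101]: 00110011  (ones: 4)
  rows 48-55 [x1,x2,x3=110]: 00110011  (ones: 4)
  rows 56-63 [x1,x2,x3=111]: 00110011  (ones: 4)
Count of 1-rows = 4+4+4+4+4+4+4+4 = 32

32


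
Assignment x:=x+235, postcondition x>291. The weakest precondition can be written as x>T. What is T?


Formula: wp(x:=E, P) = P[E/x] (substitute E for x in postcondition)
Step 1: Postcondition: x>291
Step 2: Substitute x+235 for x: x+235>291
Step 3: Solve for x: x > 291-235 = 56

56


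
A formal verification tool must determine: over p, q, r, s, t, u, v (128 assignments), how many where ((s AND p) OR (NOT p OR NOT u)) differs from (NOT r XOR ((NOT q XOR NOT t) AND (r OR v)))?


F1 = ((s AND p) OR (NOT p OR NOT u))
F2 = (NOT r XOR ((NOT q XOR NOT t) AND (r OR v)))
Evaluate both on each of 128 rows (bits = p,q,r,s,t,u,v):
  row 0 [0000000]: F1=1 F2=1 -> 0
  row 1 [0000001]: F1=1 F2=1 -> 0
  row 2 [0000010]: F1=1 F2=1 -> 0
  row 3 [0000011]: F1=1 F2=1 -> 0
  row 4 [0000100]: F1=1 F2=1 -> 0
  (every remaining row is evaluated the same way; all 128 results are listed next)
Full result column, 8 rows per line (p,q,r,s fixed per line; t,u,v runs 000..111 left to right):
  rows 0-7 [p,q,r,s=0000]: 00000101  (ones: 2)
  rows 8-15 [p,q,r,s=0001]: 00000101  (ones: 2)
  rows 16-23 [p,q,r,s=0010]: 11110000  (ones: 4)
  rows 24-31 [p,q,r,s=0011]: 11110000  (ones: 4)
  rows 32-39 [p,q,r,s=0100]: 01010000  (ones: 2)
  rows 40-47 [p,q,r,s=0101]: 01010000  (ones: 2)
  rows 48-55 [p,q,r,s=0110]: 00001111  (ones: 4)
  rows 56-63 [p,q,r,s=0111]: 00001111  (ones: 4)
  rows 64-71 [p,q,r,s=1000]: 00110110  (ones: 4)
  rows 72-79 [p,q,r,s=1001]: 00000101  (ones: 2)
  rows 80-87 [p,q,r,s=1010]: 11000011  (ones: 4)
  rows 88-95 [p,q,r,s=1011]: 11110000  (ones: 4)
  rows 96-103 [p,q,r,s=1100]: 01100011  (ones: 4)
  rows 104-111 [p,q,r,s=1101]: 01010000  (ones: 2)
  rows 112-119 [p,q,r,s=1110]: 00111100  (ones: 4)
  rows 120-127 [p,q,r,s=1111]: 00001111  (ones: 4)
Disagreements = 2+2+4+4+2+2+4+4+4+2+4+4+4+2+4+4 = 52

52


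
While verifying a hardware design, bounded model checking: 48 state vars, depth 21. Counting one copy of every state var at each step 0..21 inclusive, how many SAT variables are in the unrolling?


BMC unrolls to depth k, creating one copy of each state var for steps 0..k.
Step count = 21 + 1 = 22 (steps 0 through 21)
Vars per step = 48
Total = 48 * 22 = 1056

1056


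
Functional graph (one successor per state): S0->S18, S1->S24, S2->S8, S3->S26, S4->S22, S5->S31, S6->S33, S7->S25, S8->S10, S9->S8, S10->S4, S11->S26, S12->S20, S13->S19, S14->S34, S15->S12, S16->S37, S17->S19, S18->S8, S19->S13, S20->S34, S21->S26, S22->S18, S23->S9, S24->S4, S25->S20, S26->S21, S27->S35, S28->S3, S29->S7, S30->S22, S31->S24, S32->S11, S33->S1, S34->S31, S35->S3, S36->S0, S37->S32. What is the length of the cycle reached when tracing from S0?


Trace from S0 until a state repeats:
  S0 -> S18 -> S8 -> S10 -> S4 -> S22 -> S18
S18 first seen at step 1, revisited at step 6.
Cycle length = 6 - 1 = 5

5


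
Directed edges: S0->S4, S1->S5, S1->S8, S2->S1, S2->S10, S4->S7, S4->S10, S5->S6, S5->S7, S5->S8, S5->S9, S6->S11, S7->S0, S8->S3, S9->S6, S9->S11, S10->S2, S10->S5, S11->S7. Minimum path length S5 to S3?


BFS layer-by-layer from S5:
  dist 0: {S5}
  dist 1: {S6, S7, S8, S9}
  dist 2: {S0, S3, S11}
  -> S3 reached at distance 2
Shortest path length = 2

2


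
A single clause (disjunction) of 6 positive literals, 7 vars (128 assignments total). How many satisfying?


Step 1: Total=2^7=128
Step 2: Unsat when all 6 false: 2^1=2
Step 3: Sat=128-2=126

126


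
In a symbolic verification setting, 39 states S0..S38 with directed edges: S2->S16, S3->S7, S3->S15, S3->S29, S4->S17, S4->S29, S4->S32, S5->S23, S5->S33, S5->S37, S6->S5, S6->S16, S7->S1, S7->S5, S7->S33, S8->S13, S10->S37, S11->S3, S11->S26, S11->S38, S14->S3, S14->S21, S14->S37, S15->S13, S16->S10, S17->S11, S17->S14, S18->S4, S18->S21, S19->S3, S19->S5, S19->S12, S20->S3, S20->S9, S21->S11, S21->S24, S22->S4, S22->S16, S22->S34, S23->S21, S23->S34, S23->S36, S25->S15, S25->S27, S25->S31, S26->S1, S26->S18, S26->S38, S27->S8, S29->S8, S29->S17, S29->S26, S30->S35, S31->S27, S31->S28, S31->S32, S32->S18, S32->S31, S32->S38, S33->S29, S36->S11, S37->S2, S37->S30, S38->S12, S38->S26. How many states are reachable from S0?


BFS from S0:
  layer 0: {S0}
Reachable set: {S0}
Count = 1

1


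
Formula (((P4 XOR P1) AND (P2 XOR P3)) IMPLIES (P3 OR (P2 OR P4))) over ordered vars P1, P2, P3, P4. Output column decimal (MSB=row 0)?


Formula: (((P4 XOR P1) AND (P2 XOR P3)) IMPLIES (P3 OR (P2 OR P4))) over P1, P2, P3, P4 (16 rows)
Evaluate each row (bits = P1,P2,P3,P4, MSB first):
  row 0 [0000]: (((0 XOR 0) AND (0 XOR 0)) IMPLIES (0 OR (0 OR 0))) -> 1
  row 1 [0001]: (((1 XOR 0) AND (0 XOR 0)) IMPLIES (0 OR (0 OR 1))) -> 1
  row 2 [0010]: (((0 XOR 0) AND (0 XOR 1)) IMPLIES (1 OR (0 OR 0))) -> 1
  row 3 [0011]: (((1 XOR 0) AND (0 XOR 1)) IMPLIES (1 OR (0 OR 1))) -> 1
  row 4 [0100]: (((0 XOR 0) AND (1 XOR 0)) IMPLIES (0 OR (1 OR 0))) -> 1
  row 5 [0101]: (((1 XOR 0) AND (1 XOR 0)) IMPLIES (0 OR (1 OR 1))) -> 1
  row 6 [0110]: (((0 XOR 0) AND (1 XOR 1)) IMPLIES (1 OR (1 OR 0))) -> 1
  row 7 [0111]: (((1 XOR 0) AND (1 XOR 1)) IMPLIES (1 OR (1 OR 1))) -> 1
  row 8 [1000]: (((0 XOR 1) AND (0 XOR 0)) IMPLIES (0 OR (0 OR 0))) -> 1
  row 9 [1001]: (((1 XOR 1) AND (0 XOR 0)) IMPLIES (0 OR (0 OR 1))) -> 1
  row 10 [1010]: (((0 XOR 1) AND (0 XOR 1)) IMPLIES (1 OR (0 OR 0))) -> 1
  row 11 [1011]: (((1 XOR 1) AND (0 XOR 1)) IMPLIES (1 OR (0 OR 1))) -> 1
  row 12 [1100]: (((0 XOR 1) AND (1 XOR 0)) IMPLIES (0 OR (1 OR 0))) -> 1
  row 13 [1101]: (((1 XOR 1) AND (1 XOR 0)) IMPLIES (0 OR (1 OR 1))) -> 1
  row 14 [1110]: (((0 XOR 1) AND (1 XOR 1)) IMPLIES (1 OR (1 OR 0))) -> 1
  row 15 [1111]: (((1 XOR 1) AND (1 XOR 1)) IMPLIES (1 OR (1 OR 1))) -> 1
Full result column, 4 rows per line (P1,P2 fixed per line; P3,P4 runs 00..11 left to right):
  rows 0-3 [P1,P2=00]: 1111  = hex F
  rows 4-7 [P1,P2=01]: 1111  = hex F
  rows 8-11 [P1,P2=10]: 1111  = hex F
  rows 12-15 [P1,P2=11]: 1111  = hex F
Output column (row 0 .. row 15) = 1111111111111111
Output column grouped in 4s = 1111 1111 1111 1111 = 0xFFFF
Convert to decimal digit by digit (value = value*16 + digit):
  F -> 15
  15*16 + 15 (F) = 255
  255*16 + 15 (F) = 4095
  4095*16 + 15 (F) = 65535
Decimal = 65535

65535


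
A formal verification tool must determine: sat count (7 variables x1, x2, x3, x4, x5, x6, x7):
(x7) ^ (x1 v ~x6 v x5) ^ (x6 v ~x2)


CNF with 3 clauses over 7 vars (128 assignments).
An assignment satisfies CNF iff every clause has >=1 true literal.
Check each row (bits = x1,x2,x3,x4,x5,x6,x7; clause T/F shown):
  row 0 [0000000]: clauses=FTT -> 0
  row 1 [0000001]: clauses=TTT -> 1
  row 2 [0000010]: clauses=FFT -> 0
  row 3 [0000011]: clauses=TFT -> 0
  row 4 [0000100]: clauses=FTT -> 0
  (every remaining row is evaluated the same way; all 128 results are listed next)
Full result column, 8 rows per line (x1,x2,x3,x4 fixed per line; x5,x6,x7 runs 000..111 left to right):
  rows 0-7 [x1,x2,x3,x4=0000]: 01000101  (ones: 3)
  rows 8-15 [x1,x2,x3,x4=0001]: 01000101  (ones: 3)
  rows 16-23 [x1,x2,x3,x4=0010]: 01000101  (ones: 3)
  rows 24-31 [x1,x2,x3,x4=0011]: 01000101  (ones: 3)
  rows 32-39 [x1,x2,x3,x4=0100]: 00000001  (ones: 1)
  rows 40-47 [x1,x2,x3,x4=0101]: 00000001  (ones: 1)
  rows 48-55 [x1,x2,x3,x4=0110]: 00000001  (ones: 1)
  rows 56-63 [x1,x2,x3,x4=0111]: 00000001  (ones: 1)
  rows 64-71 [x1,x2,x3,x4=1000]: 01010101  (ones: 4)
  rows 72-79 [x1,x2,x3,x4=1001]: 01010101  (ones: 4)
  rows 80-87 [x1,x2,x3,x4=1010]: 01010101  (ones: 4)
  rows 88-95 [x1,x2,x3,x4=1011]: 01010101  (ones: 4)
  rows 96-103 [x1,x2,x3,x4=1100]: 00010001  (ones: 2)
  rows 104-111 [x1,x2,x3,x4=1101]: 00010001  (ones: 2)
  rows 112-119 [x1,x2,x3,x4=1110]: 00010001  (ones: 2)
  rows 120-127 [x1,x2,x3,x4=1111]: 00010001  (ones: 2)
Satisfying assignments = 3+3+3+3+1+1+1+1+4+4+4+4+2+2+2+2 = 40

40


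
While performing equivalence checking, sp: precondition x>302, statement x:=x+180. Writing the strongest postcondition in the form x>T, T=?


Formula: sp(P, x:=E) = exists old_x. (x = E[old_x/x]) AND P[old_x/x] (old_x is the value of x before the assignment; eliminate old_x by solving x = E[old_x/x] for old_x)
Step 1: Precondition P: x>302, i.e. old_x > 302
Step 2: Assignment gives x = old_x + 180, so old_x = x - 180
Step 3: Substitute into P: x - 180 > 302
Step 4: Simplify: x > 302+180 = 482

482


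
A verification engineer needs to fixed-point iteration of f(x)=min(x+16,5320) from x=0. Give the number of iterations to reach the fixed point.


Step 1: x=0, cap=5320, increment=16
Step 2: x grows by 16 each step until capped at 5320; fixed point is x=5320
Step 3: iterations = ceil(5320/16) = 333

333


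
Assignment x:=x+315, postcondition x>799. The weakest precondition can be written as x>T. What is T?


Formula: wp(x:=E, P) = P[E/x] (substitute E for x in postcondition)
Step 1: Postcondition: x>799
Step 2: Substitute x+315 for x: x+315>799
Step 3: Solve for x: x > 799-315 = 484

484


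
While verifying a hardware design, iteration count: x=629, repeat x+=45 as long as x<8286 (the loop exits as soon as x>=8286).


Step 1: x goes from 629 toward 8286 by 45; the body runs while x<8286, so iterations = ceil((bound-start)/step)
Step 2: Distance=7657
Step 3: ceil(7657/45)=171

171
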